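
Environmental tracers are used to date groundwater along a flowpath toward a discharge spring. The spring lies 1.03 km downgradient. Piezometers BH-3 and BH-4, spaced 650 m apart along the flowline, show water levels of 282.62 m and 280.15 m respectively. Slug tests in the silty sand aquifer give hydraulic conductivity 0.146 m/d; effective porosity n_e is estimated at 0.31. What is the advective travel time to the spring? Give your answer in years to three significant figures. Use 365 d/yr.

Hydraulic gradient i = (282.62 − 280.15) / 650 = 2.47 / 650 = 0.003800
Specific discharge q = 0.146 × 0.003800 = 5.548e-4 m/d
v = Ki/n = 0.146·0.003800/0.31 = 0.001790 m/d
L = 1.03 km = 1030 m
t = L / v = 1030 / 0.001790 = 575500 d
   = 575500 / 365 = 1580 yr

1580 years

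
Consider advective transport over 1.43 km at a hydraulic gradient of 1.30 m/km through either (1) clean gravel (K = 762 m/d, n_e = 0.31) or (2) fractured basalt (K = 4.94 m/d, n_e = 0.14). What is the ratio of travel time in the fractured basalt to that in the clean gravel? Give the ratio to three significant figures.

69.7

Unit 1 (clean gravel): v = 762×0.0013/0.31 = 3.195 m/d, t = 1430/3.195 = 447.5 d
Unit 2 (fractured basalt): v = 4.94×0.0013/0.14 = 0.04587 m/d, t = 1430/0.04587 = 31170 d
t(fractured basalt) / t(clean gravel) = 31170/447.5 = 69.7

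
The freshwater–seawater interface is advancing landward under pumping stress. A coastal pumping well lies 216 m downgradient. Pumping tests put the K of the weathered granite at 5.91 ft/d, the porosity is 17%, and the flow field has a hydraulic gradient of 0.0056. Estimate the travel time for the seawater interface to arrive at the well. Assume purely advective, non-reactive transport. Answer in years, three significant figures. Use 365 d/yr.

9.97 years

K = 5.91 ft/d × 0.3048 = 1.801 m/d
Specific discharge q = 1.801 × 0.0056 = 0.01009 m/d
v = Ki/n = 1.801·0.0056/0.17 = 0.05934 m/d
t = L / v = 216 / 0.05934 = 3640 d
   = 3640 / 365 = 9.97 yr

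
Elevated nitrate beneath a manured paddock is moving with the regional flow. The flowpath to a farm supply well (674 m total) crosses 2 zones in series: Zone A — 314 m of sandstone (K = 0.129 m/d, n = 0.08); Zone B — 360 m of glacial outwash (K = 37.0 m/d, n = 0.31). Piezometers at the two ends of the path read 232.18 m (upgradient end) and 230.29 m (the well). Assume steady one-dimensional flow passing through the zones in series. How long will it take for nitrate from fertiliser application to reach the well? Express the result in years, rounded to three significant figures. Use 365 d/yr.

Total head drop ΔH = 232.18 − 230.29 = 1.89 m
Steady 1-D flow in series ⇒ the Darcy flux q is identical in every zone and the zone head losses add (resistances L/K in series).
Σ(L/K) = 314/0.129 + 360/37.0 = 2434 + 9.730 = 2444 d
q = ΔH / Σ(L/K) = 1.89 / 2444 = 7.734e-4 m/d (same in every zone)
Zone A: v = q/n = 7.734e-4/0.08 = 0.009667 m/d → t_A = 314/0.009667 = 32480 d
Zone B: v = q/n = 7.734e-4/0.31 = 0.002495 m/d → t_B = 360/0.002495 = 144300 d
Total t = 32480 + 144300 = 176800 d
   = 176800 / 365 = 484 yr

484 years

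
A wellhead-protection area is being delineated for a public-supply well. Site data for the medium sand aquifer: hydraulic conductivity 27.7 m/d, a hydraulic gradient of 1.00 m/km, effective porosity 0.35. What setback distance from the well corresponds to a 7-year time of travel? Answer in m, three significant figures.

Specific discharge q = 27.7 × 0.0010 = 0.02770 m/d
v = Ki/n = 27.7·0.0010/0.35 = 0.07914 m/d
T = 7 yr × 365 = 2555 d
L = v × T = 0.07914 × 2555 = 202.2 m

202 m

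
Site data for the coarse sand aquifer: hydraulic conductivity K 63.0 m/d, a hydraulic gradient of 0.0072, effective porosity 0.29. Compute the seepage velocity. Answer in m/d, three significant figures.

q = Ki = 63.0 × 0.0072 = 0.4536 m/d
Average linear velocity = 0.4536 / 0.29 = 1.564 m/d

1.56 m/d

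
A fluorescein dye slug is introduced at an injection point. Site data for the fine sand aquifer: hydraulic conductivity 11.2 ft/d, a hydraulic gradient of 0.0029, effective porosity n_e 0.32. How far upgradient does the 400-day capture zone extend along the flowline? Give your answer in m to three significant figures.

12.4 m

K = 11.2 ft/d × 0.3048 = 3.414 m/d
Darcy flux q = K·i = 3.414 × 0.0029 = 0.009900 m/d
v = Ki/n = 3.414·0.0029/0.32 = 0.03094 m/d
L = v × T = 0.03094 × 400 = 12.37 m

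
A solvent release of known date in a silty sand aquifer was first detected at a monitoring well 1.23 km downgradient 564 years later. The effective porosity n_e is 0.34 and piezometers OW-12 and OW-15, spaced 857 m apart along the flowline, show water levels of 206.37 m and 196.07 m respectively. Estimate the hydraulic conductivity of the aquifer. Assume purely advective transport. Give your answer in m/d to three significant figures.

Hydraulic gradient i = (206.37 − 196.07) / 857 = 10.30 / 857 = 0.01202
t = 564 years = 205900 d
L = 1.23 km = 1230 m
v = L / t = 1230 / 205900 = 0.005975 m/d
K = v · n / i = 0.005975 × 0.34 / 0.01202 = 0.169 m/d

0.169 m/d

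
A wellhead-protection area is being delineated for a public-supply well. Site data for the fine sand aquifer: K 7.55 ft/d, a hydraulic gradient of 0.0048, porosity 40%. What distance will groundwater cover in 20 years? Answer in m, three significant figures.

K = 7.55 ft/d × 0.3048 = 2.301 m/d
Darcy flux q = K·i = 2.301 × 0.0048 = 0.01105 m/d
Seepage velocity v = q / n = 0.01105 / 0.40 = 0.02761 m/d
T = 20 yr × 365 = 7300 d
L = v × T = 0.02761 × 7300 = 201.6 m

202 m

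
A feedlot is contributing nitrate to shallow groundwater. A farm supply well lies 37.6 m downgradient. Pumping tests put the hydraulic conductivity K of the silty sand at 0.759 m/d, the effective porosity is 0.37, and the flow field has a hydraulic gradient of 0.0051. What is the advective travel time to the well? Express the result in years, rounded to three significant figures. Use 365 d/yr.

9.85 years

q = Ki = 0.759 × 0.0051 = 0.003871 m/d
v = Ki/n = 0.759·0.0051/0.37 = 0.01046 m/d
t = L / v = 37.6 / 0.01046 = 3594 d
   = 3594 / 365 = 9.85 yr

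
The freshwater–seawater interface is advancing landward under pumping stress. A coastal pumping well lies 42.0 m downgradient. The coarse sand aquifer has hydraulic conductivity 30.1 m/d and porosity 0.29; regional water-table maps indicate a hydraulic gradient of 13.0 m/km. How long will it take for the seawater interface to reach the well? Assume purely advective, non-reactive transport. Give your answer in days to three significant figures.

31.1 days

Specific discharge q = 30.1 × 0.013 = 0.3913 m/d
Seepage velocity v = q / n = 0.3913 / 0.29 = 1.349 m/d
t = L / v = 42.0 / 1.349 = 31.13 d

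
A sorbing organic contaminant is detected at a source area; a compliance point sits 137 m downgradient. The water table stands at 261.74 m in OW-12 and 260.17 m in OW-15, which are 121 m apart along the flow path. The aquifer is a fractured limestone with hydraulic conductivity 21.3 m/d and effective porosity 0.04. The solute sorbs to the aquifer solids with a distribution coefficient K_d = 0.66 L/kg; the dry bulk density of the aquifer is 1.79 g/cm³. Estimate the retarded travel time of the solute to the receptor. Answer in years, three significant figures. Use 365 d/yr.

1.66 years

Hydraulic gradient i = (261.74 − 260.17) / 121 = 1.57 / 121 = 0.01298
Specific discharge q = 21.3 × 0.01298 = 0.2764 m/d
Seepage velocity v = q / n = 0.2764 / 0.04 = 6.909 m/d
Retardation R = 1 + ρ_b·K_d/n = 1 + 1.79×0.66/0.04 = 30.54
Contaminant velocity v_c = v/R = 6.909/30.54 = 0.2263 m/d
t = L/v_c = 137/0.2263 = 605.5 d
   = 605.5/365 = 1.66 yr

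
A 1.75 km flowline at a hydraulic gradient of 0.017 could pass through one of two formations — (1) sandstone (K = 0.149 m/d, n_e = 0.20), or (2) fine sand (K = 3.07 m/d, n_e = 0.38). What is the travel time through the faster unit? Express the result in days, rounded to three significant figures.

Unit 1 (sandstone): v = 0.149×0.017/0.20 = 0.01267 m/d, t = 1750/0.01267 = 138200 d
Unit 2 (fine sand): v = 3.07×0.017/0.38 = 0.1373 m/d, t = 1750/0.1373 = 12740 d
Faster unit: t = 12700 d

12700 days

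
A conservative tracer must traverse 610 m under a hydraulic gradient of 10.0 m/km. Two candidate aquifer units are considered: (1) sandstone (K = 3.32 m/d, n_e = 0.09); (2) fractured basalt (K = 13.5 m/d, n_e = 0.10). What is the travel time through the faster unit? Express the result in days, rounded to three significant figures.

Unit 1 (sandstone): v = 3.32×0.010/0.09 = 0.3689 m/d, t = 610/0.3689 = 1654 d
Unit 2 (fractured basalt): v = 13.5×0.010/0.10 = 1.350 m/d, t = 610/1.350 = 451.9 d
Faster unit: t = 452 d

452 days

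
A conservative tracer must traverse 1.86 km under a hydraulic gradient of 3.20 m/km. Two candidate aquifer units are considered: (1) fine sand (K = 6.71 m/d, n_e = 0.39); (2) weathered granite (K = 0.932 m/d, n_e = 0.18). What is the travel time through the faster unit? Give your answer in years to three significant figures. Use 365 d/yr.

Unit 1 (fine sand): v = 6.71×0.0032/0.39 = 0.05506 m/d, t = 1860/0.05506 = 33780 d
Unit 2 (weathered granite): v = 0.932×0.0032/0.18 = 0.01657 m/d, t = 1860/0.01657 = 112300 d
Faster: 33780 d / 365 = 92.6 yr

92.6 years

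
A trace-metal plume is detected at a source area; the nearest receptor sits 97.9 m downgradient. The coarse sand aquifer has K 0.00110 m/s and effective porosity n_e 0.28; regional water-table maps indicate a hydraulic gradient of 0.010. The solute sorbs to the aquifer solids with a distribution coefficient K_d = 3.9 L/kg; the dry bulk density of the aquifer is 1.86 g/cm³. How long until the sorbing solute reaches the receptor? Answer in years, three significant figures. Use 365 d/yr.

2.13 years

K = 0.00110 m/s × 86400 s/d = 95.04 m/d
Specific discharge q = 95.04 × 0.010 = 0.9504 m/d
Average linear velocity = 0.9504 / 0.28 = 3.394 m/d
Retardation R = 1 + ρ_b·K_d/n = 1 + 1.86×3.9/0.28 = 26.91
Contaminant velocity v_c = v/R = 3.394/26.91 = 0.1261 m/d
t = L/v_c = 97.9/0.1261 = 776.1 d
   = 776.1/365 = 2.13 yr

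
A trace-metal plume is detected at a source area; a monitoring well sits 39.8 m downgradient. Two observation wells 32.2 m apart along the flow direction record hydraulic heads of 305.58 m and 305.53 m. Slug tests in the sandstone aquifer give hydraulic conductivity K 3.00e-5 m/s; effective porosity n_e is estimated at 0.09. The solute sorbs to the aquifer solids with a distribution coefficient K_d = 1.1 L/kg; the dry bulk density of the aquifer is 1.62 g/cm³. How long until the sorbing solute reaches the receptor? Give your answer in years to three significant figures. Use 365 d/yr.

Hydraulic gradient i = (305.58 − 305.53) / 32.2 = 0.05 / 32.2 = 0.001553
K = 3.00e-5 m/s × 86400 s/d = 2.592 m/d
Darcy flux q = K·i = 2.592 × 0.001553 = 0.004025 m/d
Seepage velocity v = q / n = 0.004025 / 0.09 = 0.04472 m/d
Retardation R = 1 + ρ_b·K_d/n = 1 + 1.62×1.1/0.09 = 20.80
Contaminant velocity v_c = v/R = 0.04472/20.80 = 0.002150 m/d
t = L/v_c = 39.8/0.002150 = 18510 d
   = 18510/365 = 50.7 yr

50.7 years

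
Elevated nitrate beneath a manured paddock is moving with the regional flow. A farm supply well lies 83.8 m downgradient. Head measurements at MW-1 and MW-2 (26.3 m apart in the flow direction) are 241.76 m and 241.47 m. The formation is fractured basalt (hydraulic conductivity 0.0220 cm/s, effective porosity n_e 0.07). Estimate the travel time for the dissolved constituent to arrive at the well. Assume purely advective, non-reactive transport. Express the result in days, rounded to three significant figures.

Hydraulic gradient i = (241.76 − 241.47) / 26.3 = 0.29 / 26.3 = 0.01103
K = 0.0220 cm/s × 864 = 19.01 m/d
q = Ki = 19.01 × 0.01103 = 0.2096 m/d
v = Ki/n = 19.01·0.01103/0.07 = 2.994 m/d
t = L / v = 83.8 / 2.994 = 27.99 d

28.0 days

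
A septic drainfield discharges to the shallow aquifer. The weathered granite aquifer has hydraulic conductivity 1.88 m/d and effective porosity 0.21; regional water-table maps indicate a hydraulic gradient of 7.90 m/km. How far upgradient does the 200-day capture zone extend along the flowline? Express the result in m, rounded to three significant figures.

Darcy flux q = K·i = 1.88 × 0.0079 = 0.01485 m/d
Average linear velocity = 0.01485 / 0.21 = 0.07072 m/d
L = v × T = 0.07072 × 200 = 14.14 m

14.1 m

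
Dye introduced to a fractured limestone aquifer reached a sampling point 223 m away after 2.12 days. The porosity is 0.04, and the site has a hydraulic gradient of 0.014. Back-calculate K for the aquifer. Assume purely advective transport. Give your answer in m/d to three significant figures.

301 m/d

v = L / t = 223 / 2.12 = 105.2 m/d
K = v · n / i = 105.2 × 0.04 / 0.014 = 301 m/d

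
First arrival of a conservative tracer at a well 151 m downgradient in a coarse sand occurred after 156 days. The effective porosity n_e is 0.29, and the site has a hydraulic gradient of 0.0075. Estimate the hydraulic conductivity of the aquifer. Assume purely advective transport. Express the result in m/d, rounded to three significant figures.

v = L / t = 151 / 156 = 0.9679 m/d
K = v · n / i = 0.9679 × 0.29 / 0.0075 = 37.4 m/d

37.4 m/d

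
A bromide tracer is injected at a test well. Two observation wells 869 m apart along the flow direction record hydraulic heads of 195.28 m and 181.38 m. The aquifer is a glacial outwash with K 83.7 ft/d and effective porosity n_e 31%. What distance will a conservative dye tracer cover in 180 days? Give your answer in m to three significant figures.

237 m

Hydraulic gradient i = (195.28 − 181.38) / 869 = 13.90 / 869 = 0.01600
K = 83.7 ft/d × 0.3048 = 25.51 m/d
q = Ki = 25.51 × 0.01600 = 0.4081 m/d
Seepage velocity v = q / n = 0.4081 / 0.31 = 1.316 m/d
L = v × T = 1.316 × 180 = 236.9 m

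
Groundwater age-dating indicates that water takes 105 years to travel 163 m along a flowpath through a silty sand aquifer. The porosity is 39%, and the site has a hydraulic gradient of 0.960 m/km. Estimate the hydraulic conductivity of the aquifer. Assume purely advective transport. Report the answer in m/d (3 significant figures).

1.73 m/d

t = 105 years = 38330 d
v = L / t = 163 / 38330 = 0.004253 m/d
K = v · n / i = 0.004253 × 0.39 / 9.6e-4 = 1.73 m/d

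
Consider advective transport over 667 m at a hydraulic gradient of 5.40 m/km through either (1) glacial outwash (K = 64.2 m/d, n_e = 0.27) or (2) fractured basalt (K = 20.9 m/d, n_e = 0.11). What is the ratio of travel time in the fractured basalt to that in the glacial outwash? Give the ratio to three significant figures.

Unit 1 (glacial outwash): v = 64.2×0.0054/0.27 = 1.284 m/d, t = 667/1.284 = 519.5 d
Unit 2 (fractured basalt): v = 20.9×0.0054/0.11 = 1.026 m/d, t = 667/1.026 = 650.1 d
t(fractured basalt) / t(glacial outwash) = 650.1/519.5 = 1.25

1.25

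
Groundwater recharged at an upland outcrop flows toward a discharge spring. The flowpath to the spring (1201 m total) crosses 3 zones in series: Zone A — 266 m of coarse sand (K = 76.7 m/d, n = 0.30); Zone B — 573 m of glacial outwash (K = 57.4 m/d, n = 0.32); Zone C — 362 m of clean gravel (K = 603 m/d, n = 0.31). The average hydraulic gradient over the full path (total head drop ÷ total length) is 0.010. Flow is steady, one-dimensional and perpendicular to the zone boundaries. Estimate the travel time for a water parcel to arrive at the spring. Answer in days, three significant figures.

For zones in series the flux q is common to all zones; the equivalent conductivity is the harmonic (thickness-weighted) mean, K_eq = L_total / Σ(L_j/K_j).
Σ(L/K) = 266/76.7 + 573/57.4 + 362/603 = 3.468 + 9.983 + 0.6003 = 14.05 d
K_eq = L_total / Σ(L/K) = 1201 / 14.05 = 85.47 m/d
q = K_eq · i = 85.47 × 0.010 = 0.8547 m/d (same in every zone)
Zone A: v = q/n = 0.8547/0.30 = 2.849 m/d → t_A = 266/2.849 = 93.36 d
Zone B: v = q/n = 0.8547/0.32 = 2.671 m/d → t_B = 573/2.671 = 214.5 d
Zone C: v = q/n = 0.8547/0.31 = 2.757 m/d → t_C = 362/2.757 = 131.3 d
Total t = 93.36 + 214.5 + 131.3 = 439.2 d

439 days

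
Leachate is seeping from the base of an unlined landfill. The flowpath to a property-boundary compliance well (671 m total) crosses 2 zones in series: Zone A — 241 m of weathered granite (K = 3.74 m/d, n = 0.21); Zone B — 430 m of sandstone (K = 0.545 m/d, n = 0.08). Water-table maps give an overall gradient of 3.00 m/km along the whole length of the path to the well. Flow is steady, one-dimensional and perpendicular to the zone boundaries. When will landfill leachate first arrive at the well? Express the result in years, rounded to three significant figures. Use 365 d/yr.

98.7 years

For zones in series the flux q is common to all zones; the equivalent conductivity is the harmonic (thickness-weighted) mean, K_eq = L_total / Σ(L_j/K_j).
Σ(L/K) = 241/3.74 + 430/0.545 = 64.44 + 789.0 = 853.4 d
K_eq = L_total / Σ(L/K) = 671 / 853.4 = 0.7862 m/d
q = K_eq · i = 0.7862 × 0.0030 = 0.002359 m/d (same in every zone)
Zone A: v = q/n = 0.002359/0.21 = 0.01123 m/d → t_A = 241/0.01123 = 21460 d
Zone B: v = q/n = 0.002359/0.08 = 0.02948 m/d → t_B = 430/0.02948 = 14580 d
Total t = 21460 + 14580 = 36040 d
   = 36040 / 365 = 98.7 yr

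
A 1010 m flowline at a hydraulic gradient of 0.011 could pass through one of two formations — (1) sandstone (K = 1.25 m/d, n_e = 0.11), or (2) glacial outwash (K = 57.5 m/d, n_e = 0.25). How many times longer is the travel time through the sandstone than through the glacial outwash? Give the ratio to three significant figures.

20.2

Unit 1 (sandstone): v = 1.25×0.011/0.11 = 0.1250 m/d, t = 1010/0.1250 = 8080 d
Unit 2 (glacial outwash): v = 57.5×0.011/0.25 = 2.530 m/d, t = 1010/2.530 = 399.2 d
t(sandstone) / t(glacial outwash) = 8080/399.2 = 20.2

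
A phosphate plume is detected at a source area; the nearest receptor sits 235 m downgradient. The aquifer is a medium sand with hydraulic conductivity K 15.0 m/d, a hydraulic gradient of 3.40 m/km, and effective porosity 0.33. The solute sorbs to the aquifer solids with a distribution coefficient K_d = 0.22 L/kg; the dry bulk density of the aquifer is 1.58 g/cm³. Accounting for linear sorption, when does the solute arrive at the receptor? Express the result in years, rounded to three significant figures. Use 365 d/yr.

8.55 years

Darcy flux q = K·i = 15.0 × 0.0034 = 0.05100 m/d
Seepage velocity v = q / n = 0.05100 / 0.33 = 0.1545 m/d
Retardation R = 1 + ρ_b·K_d/n = 1 + 1.58×0.22/0.33 = 2.053
Contaminant velocity v_c = v/R = 0.1545/2.053 = 0.07527 m/d
t = L/v_c = 235/0.07527 = 3122 d
   = 3122/365 = 8.55 yr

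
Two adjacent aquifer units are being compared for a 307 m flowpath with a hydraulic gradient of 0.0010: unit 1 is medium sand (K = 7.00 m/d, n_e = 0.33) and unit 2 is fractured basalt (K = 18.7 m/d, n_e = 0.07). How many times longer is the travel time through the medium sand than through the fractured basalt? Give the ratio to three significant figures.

Unit 1 (medium sand): v = 7.00×0.0010/0.33 = 0.02121 m/d, t = 307/0.02121 = 14470 d
Unit 2 (fractured basalt): v = 18.7×0.0010/0.07 = 0.2671 m/d, t = 307/0.2671 = 1149 d
t(medium sand) / t(fractured basalt) = 14470/1149 = 12.6

12.6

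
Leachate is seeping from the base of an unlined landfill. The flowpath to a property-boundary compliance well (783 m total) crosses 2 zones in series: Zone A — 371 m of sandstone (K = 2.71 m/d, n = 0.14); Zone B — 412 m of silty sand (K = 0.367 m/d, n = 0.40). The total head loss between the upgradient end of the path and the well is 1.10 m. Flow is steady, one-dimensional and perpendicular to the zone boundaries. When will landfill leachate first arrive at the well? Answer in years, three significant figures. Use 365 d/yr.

Continuity: the same q passes through each zone, so ΔH = q·Σ(L_j/K_j) — the zones act as resistances in series.
Σ(L/K) = 371/2.71 + 412/0.367 = 136.9 + 1123 = 1260 d
q = ΔH / Σ(L/K) = 1.10 / 1260 = 8.734e-4 m/d (same in every zone)
Zone A: v = q/n = 8.734e-4/0.14 = 0.006238 m/d → t_A = 371/0.006238 = 59470 d
Zone B: v = q/n = 8.734e-4/0.40 = 0.002183 m/d → t_B = 412/0.002183 = 188700 d
Total t = 59470 + 188700 = 248200 d
   = 248200 / 365 = 680 yr

680 years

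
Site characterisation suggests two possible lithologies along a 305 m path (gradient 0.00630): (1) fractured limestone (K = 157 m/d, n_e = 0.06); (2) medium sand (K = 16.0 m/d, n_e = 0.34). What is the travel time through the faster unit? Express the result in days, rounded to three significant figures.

Unit 1 (fractured limestone): v = 157×0.0063/0.06 = 16.49 m/d, t = 305/16.49 = 18.50 d
Unit 2 (medium sand): v = 16.0×0.0063/0.34 = 0.2965 m/d, t = 305/0.2965 = 1029 d
Faster unit: t = 18.5 d

18.5 days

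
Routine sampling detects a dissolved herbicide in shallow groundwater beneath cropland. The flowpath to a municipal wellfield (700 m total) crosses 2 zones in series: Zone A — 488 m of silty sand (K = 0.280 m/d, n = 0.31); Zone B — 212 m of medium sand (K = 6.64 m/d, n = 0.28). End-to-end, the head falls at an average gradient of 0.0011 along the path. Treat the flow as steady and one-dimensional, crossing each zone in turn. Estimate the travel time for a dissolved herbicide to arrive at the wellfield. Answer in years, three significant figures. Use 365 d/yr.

Continuity: the same q passes through each zone, so ΔH = q·Σ(L_j/K_j) — the zones act as resistances in series.
Σ(L/K) = 488/0.280 + 212/6.64 = 1743 + 31.93 = 1775 d
K_eq = L_total / Σ(L/K) = 700 / 1775 = 0.3944 m/d
q = K_eq · i = 0.3944 × 0.0011 = 4.339e-4 m/d (same in every zone)
Zone A: v = q/n = 4.339e-4/0.31 = 0.001400 m/d → t_A = 488/0.001400 = 348700 d
Zone B: v = q/n = 4.339e-4/0.28 = 0.001549 m/d → t_B = 212/0.001549 = 136800 d
Total t = 348700 + 136800 = 485500 d
   = 485500 / 365 = 1330 yr

1330 years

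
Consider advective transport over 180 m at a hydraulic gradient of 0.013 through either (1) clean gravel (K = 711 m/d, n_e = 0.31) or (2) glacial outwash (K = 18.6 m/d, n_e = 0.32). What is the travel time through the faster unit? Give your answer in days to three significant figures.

Unit 1 (clean gravel): v = 711×0.013/0.31 = 29.82 m/d, t = 180/29.82 = 6.037 d
Unit 2 (glacial outwash): v = 18.6×0.013/0.32 = 0.7556 m/d, t = 180/0.7556 = 238.2 d
Faster unit: t = 6.04 d

6.04 days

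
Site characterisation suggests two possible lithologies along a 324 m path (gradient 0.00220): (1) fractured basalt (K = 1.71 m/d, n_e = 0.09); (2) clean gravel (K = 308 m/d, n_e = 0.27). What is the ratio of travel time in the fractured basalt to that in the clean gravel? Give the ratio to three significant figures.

60.0

Unit 1 (fractured basalt): v = 1.71×0.0022/0.09 = 0.04180 m/d, t = 324/0.04180 = 7751 d
Unit 2 (clean gravel): v = 308×0.0022/0.27 = 2.510 m/d, t = 324/2.510 = 129.1 d
t(fractured basalt) / t(clean gravel) = 7751/129.1 = 60.0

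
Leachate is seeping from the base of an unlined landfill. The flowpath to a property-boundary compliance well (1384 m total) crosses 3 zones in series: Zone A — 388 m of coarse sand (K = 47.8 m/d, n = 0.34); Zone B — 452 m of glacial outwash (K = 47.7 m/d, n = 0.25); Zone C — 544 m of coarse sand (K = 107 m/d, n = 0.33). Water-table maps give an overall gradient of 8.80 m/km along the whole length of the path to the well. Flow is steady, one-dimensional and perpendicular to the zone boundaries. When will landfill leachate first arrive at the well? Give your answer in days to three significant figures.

Steady 1-D flow in series ⇒ the Darcy flux q is identical in every zone and the zone head losses add (resistances L/K in series).
Σ(L/K) = 388/47.8 + 452/47.7 + 544/107 = 8.117 + 9.476 + 5.084 = 22.68 d
K_eq = L_total / Σ(L/K) = 1384 / 22.68 = 61.03 m/d
q = K_eq · i = 61.03 × 0.0088 = 0.5371 m/d (same in every zone)
Zone A: v = q/n = 0.5371/0.34 = 1.580 m/d → t_A = 388/1.580 = 245.6 d
Zone B: v = q/n = 0.5371/0.25 = 2.148 m/d → t_B = 452/2.148 = 210.4 d
Zone C: v = q/n = 0.5371/0.33 = 1.627 m/d → t_C = 544/1.627 = 334.3 d
Total t = 245.6 + 210.4 + 334.3 = 790.3 d

790 days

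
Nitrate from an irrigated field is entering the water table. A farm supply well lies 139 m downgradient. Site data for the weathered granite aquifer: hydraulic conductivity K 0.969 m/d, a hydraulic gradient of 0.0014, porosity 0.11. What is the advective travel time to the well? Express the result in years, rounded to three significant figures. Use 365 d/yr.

30.9 years

Specific discharge q = 0.969 × 0.0014 = 0.001357 m/d
v_s = q/n_e = 0.001357/0.11 = 0.01233 m/d
t = L / v = 139 / 0.01233 = 11270 d
   = 11270 / 365 = 30.9 yr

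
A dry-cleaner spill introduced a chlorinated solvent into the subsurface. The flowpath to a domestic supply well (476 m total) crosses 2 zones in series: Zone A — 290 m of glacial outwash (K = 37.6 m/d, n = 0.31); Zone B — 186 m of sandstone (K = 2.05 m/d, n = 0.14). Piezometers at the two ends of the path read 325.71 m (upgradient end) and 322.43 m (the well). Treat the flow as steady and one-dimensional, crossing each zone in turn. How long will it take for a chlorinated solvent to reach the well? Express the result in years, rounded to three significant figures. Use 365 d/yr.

9.53 years

Total head drop ΔH = 325.71 − 322.43 = 3.28 m
Continuity: the same q passes through each zone, so ΔH = q·Σ(L_j/K_j) — the zones act as resistances in series.
Σ(L/K) = 290/37.6 + 186/2.05 = 7.713 + 90.73 = 98.44 d
q = ΔH / Σ(L/K) = 3.28 / 98.44 = 0.03332 m/d (same in every zone)
Zone A: v = q/n = 0.03332/0.31 = 0.1075 m/d → t_A = 290/0.1075 = 2698 d
Zone B: v = q/n = 0.03332/0.14 = 0.2380 m/d → t_B = 186/0.2380 = 781.6 d
Total t = 2698 + 781.6 = 3480 d
   = 3480 / 365 = 9.53 yr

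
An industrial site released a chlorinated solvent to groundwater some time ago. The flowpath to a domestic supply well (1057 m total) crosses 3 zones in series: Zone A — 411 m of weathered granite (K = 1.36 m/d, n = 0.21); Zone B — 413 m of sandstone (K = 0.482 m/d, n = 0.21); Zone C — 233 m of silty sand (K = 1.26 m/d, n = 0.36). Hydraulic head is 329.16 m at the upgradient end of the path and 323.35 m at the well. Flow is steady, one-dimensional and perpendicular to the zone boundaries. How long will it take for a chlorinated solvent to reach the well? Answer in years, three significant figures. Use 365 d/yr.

Total head drop ΔH = 329.16 − 323.35 = 5.81 m
Continuity: the same q passes through each zone, so ΔH = q·Σ(L_j/K_j) — the zones act as resistances in series.
Σ(L/K) = 411/1.36 + 413/0.482 + 233/1.26 = 302.2 + 856.8 + 184.9 = 1344 d
q = ΔH / Σ(L/K) = 5.81 / 1344 = 0.004323 m/d (same in every zone)
Zone A: v = q/n = 0.004323/0.21 = 0.02059 m/d → t_A = 411/0.02059 = 19970 d
Zone B: v = q/n = 0.004323/0.21 = 0.02059 m/d → t_B = 413/0.02059 = 20060 d
Zone C: v = q/n = 0.004323/0.36 = 0.01201 m/d → t_C = 233/0.01201 = 19400 d
Total t = 19970 + 20060 + 19400 = 59430 d
   = 59430 / 365 = 163 yr

163 years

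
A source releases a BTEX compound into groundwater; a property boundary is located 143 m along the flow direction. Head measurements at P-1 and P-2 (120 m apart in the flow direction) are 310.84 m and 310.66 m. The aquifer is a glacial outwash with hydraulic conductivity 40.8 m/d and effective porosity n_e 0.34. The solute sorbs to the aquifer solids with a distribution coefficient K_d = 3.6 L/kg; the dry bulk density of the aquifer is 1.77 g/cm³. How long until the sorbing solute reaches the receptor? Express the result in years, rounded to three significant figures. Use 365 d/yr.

43.0 years

Hydraulic gradient i = (310.84 − 310.66) / 120 = 0.18 / 120 = 0.001500
Specific discharge q = 40.8 × 0.001500 = 0.06120 m/d
Average linear velocity = 0.06120 / 0.34 = 0.1800 m/d
Retardation R = 1 + ρ_b·K_d/n = 1 + 1.77×3.6/0.34 = 19.74
Contaminant velocity v_c = v/R = 0.1800/19.74 = 0.009118 m/d
t = L/v_c = 143/0.009118 = 15680 d
   = 15680/365 = 43.0 yr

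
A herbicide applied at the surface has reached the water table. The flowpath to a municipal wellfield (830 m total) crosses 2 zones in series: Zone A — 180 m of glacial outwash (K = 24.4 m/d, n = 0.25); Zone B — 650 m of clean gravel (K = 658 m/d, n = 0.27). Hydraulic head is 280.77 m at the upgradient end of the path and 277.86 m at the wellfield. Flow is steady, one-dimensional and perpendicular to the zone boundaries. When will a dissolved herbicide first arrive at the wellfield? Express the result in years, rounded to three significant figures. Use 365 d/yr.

Total head drop ΔH = 280.77 − 277.86 = 2.91 m
Steady 1-D flow in series ⇒ the Darcy flux q is identical in every zone and the zone head losses add (resistances L/K in series).
Σ(L/K) = 180/24.4 + 650/658 = 7.377 + 0.9878 = 8.365 d
q = ΔH / Σ(L/K) = 2.91 / 8.365 = 0.3479 m/d (same in every zone)
Zone A: v = q/n = 0.3479/0.25 = 1.392 m/d → t_A = 180/1.392 = 129.4 d
Zone B: v = q/n = 0.3479/0.27 = 1.288 m/d → t_B = 650/1.288 = 504.5 d
Total t = 129.4 + 504.5 = 633.8 d
   = 633.8 / 365 = 1.74 yr

1.74 years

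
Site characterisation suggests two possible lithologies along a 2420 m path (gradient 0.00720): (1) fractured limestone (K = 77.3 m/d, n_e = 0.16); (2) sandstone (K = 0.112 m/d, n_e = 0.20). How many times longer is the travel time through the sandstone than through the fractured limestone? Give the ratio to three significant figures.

Unit 1 (fractured limestone): v = 77.3×0.0072/0.16 = 3.478 m/d, t = 2420/3.478 = 695.7 d
Unit 2 (sandstone): v = 0.112×0.0072/0.20 = 0.004032 m/d, t = 2420/0.004032 = 600200 d
t(sandstone) / t(fractured limestone) = 600200/695.7 = 863

863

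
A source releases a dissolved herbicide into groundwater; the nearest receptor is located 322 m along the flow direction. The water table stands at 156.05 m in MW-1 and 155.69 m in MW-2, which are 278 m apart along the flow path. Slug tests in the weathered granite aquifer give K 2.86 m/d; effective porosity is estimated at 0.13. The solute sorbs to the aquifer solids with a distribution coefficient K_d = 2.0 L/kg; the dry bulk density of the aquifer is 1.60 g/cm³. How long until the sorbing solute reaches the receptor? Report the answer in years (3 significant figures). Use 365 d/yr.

Hydraulic gradient i = (156.05 − 155.69) / 278 = 0.36 / 278 = 0.001295
Specific discharge q = 2.86 × 0.001295 = 0.003704 m/d
Seepage velocity v = q / n = 0.003704 / 0.13 = 0.02849 m/d
Retardation R = 1 + ρ_b·K_d/n = 1 + 1.60×2.0/0.13 = 25.62
Contaminant velocity v_c = v/R = 0.02849/25.62 = 0.001112 m/d
t = L/v_c = 322/0.001112 = 289500 d
   = 289500/365 = 793 yr

793 years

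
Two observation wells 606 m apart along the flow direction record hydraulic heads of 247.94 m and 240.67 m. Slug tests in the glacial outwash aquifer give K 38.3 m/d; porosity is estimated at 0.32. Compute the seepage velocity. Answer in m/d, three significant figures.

Hydraulic gradient i = (247.94 − 240.67) / 606 = 7.27 / 606 = 0.01200
Darcy flux q = K·i = 38.3 × 0.01200 = 0.4595 m/d
v = Ki/n = 38.3·0.01200/0.32 = 1.436 m/d

1.44 m/d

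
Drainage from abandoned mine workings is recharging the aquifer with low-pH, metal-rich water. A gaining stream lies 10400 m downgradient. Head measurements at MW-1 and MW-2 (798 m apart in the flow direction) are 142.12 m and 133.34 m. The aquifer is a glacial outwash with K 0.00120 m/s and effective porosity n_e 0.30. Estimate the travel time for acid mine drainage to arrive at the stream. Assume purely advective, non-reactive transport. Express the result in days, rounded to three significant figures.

2740 days

Hydraulic gradient i = (142.12 − 133.34) / 798 = 8.78 / 798 = 0.01100
K = 0.00120 m/s × 86400 s/d = 103.7 m/d
q = Ki = 103.7 × 0.01100 = 1.141 m/d
Seepage velocity v = q / n = 1.141 / 0.30 = 3.802 m/d
t = L / v = 10400 / 3.802 = 2735 d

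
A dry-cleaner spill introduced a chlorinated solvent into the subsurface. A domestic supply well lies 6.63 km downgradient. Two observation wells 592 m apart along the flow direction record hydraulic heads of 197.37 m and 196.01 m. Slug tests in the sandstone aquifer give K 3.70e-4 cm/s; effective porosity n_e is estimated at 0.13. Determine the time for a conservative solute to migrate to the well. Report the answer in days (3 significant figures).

Hydraulic gradient i = (197.37 − 196.01) / 592 = 1.36 / 592 = 0.002297
K = 3.70e-4 cm/s × 864 = 0.3197 m/d
Specific discharge q = 0.3197 × 0.002297 = 7.344e-4 m/d
v_s = q/n_e = 7.344e-4/0.13 = 0.005649 m/d
L = 6.63 km = 6630 m
t = L / v = 6630 / 0.005649 = 1.174e6 d

1.17e6 days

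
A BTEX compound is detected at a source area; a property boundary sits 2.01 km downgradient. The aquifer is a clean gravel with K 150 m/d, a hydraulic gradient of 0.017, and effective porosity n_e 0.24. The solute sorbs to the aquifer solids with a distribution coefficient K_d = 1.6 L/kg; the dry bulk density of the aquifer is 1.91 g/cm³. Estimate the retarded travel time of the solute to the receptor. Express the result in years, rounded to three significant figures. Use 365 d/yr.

7.12 years

Darcy flux q = K·i = 150 × 0.017 = 2.550 m/d
v = Ki/n = 150·0.017/0.24 = 10.63 m/d
Retardation R = 1 + ρ_b·K_d/n = 1 + 1.91×1.6/0.24 = 13.73
Contaminant velocity v_c = v/R = 10.63/13.73 = 0.7737 m/d
L = 2.01 km = 2010 m
t = L/v_c = 2010/0.7737 = 2598 d
   = 2598/365 = 7.12 yr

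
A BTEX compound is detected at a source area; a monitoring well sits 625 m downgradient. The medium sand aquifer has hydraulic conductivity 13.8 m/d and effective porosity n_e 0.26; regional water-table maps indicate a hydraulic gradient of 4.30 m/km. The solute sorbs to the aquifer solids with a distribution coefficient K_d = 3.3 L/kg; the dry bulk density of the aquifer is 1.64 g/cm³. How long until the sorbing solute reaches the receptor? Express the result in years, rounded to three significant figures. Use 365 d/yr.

Darcy flux q = K·i = 13.8 × 0.0043 = 0.05934 m/d
v_s = q/n_e = 0.05934/0.26 = 0.2282 m/d
Retardation R = 1 + ρ_b·K_d/n = 1 + 1.64×3.3/0.26 = 21.82
Contaminant velocity v_c = v/R = 0.2282/21.82 = 0.01046 m/d
t = L/v_c = 625/0.01046 = 59740 d
   = 59740/365 = 164 yr

164 years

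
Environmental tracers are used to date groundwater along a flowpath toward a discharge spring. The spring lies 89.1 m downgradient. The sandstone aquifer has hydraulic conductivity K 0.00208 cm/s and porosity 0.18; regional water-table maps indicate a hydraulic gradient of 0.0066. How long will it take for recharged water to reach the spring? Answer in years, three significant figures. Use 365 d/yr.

K = 0.00208 cm/s × 864 = 1.797 m/d
Darcy flux q = K·i = 1.797 × 0.0066 = 0.01186 m/d
v_s = q/n_e = 0.01186/0.18 = 0.06589 m/d
t = L / v = 89.1 / 0.06589 = 1352 d
   = 1352 / 365 = 3.70 yr

3.70 years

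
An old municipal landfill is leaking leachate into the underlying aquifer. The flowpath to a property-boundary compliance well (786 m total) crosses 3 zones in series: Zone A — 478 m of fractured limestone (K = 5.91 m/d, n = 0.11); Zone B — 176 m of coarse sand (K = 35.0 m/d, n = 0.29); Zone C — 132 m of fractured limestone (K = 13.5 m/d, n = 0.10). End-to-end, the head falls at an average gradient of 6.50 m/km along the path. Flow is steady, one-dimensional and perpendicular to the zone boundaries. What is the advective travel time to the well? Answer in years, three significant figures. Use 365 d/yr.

5.99 years

For zones in series the flux q is common to all zones; the equivalent conductivity is the harmonic (thickness-weighted) mean, K_eq = L_total / Σ(L_j/K_j).
Σ(L/K) = 478/5.91 + 176/35.0 + 132/13.5 = 80.88 + 5.029 + 9.778 = 95.69 d
K_eq = L_total / Σ(L/K) = 786 / 95.69 = 8.214 m/d
q = K_eq · i = 8.214 × 0.0065 = 0.05339 m/d (same in every zone)
Zone A: v = q/n = 0.05339/0.11 = 0.4854 m/d → t_A = 478/0.4854 = 984.8 d
Zone B: v = q/n = 0.05339/0.29 = 0.1841 m/d → t_B = 176/0.1841 = 955.9 d
Zone C: v = q/n = 0.05339/0.10 = 0.5339 m/d → t_C = 132/0.5339 = 247.2 d
Total t = 984.8 + 955.9 + 247.2 = 2188 d
   = 2188 / 365 = 5.99 yr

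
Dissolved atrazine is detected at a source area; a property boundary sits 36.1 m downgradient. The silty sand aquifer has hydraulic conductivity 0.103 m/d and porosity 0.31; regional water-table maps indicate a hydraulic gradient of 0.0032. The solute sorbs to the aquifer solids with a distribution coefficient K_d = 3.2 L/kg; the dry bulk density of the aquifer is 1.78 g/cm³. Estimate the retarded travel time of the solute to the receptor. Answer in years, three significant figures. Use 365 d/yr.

Specific discharge q = 0.103 × 0.0032 = 3.296e-4 m/d
Average linear velocity = 3.296e-4 / 0.31 = 0.001063 m/d
Retardation R = 1 + ρ_b·K_d/n = 1 + 1.78×3.2/0.31 = 19.37
Contaminant velocity v_c = v/R = 0.001063/19.37 = 5.488e-5 m/d
t = L/v_c = 36.1/5.488e-5 = 657800 d
   = 657800/365 = 1800 yr

1800 years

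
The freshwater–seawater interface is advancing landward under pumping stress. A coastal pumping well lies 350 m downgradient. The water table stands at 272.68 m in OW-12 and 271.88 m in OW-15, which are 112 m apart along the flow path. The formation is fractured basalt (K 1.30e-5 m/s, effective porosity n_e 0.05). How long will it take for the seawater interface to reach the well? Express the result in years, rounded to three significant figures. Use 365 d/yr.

5.98 years

Hydraulic gradient i = (272.68 − 271.88) / 112 = 0.80 / 112 = 0.007143
K = 1.30e-5 m/s × 86400 s/d = 1.123 m/d
Specific discharge q = 1.123 × 0.007143 = 0.008023 m/d
Average linear velocity = 0.008023 / 0.05 = 0.1605 m/d
t = L / v = 350 / 0.1605 = 2181 d
   = 2181 / 365 = 5.98 yr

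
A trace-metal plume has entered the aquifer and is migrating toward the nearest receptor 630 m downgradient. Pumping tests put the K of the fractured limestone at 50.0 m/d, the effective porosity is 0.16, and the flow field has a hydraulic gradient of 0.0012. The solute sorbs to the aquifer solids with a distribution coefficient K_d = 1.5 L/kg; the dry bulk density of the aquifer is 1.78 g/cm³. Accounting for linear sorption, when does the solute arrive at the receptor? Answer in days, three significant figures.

q = Ki = 50.0 × 0.0012 = 0.06000 m/d
Average linear velocity = 0.06000 / 0.16 = 0.3750 m/d
Retardation R = 1 + ρ_b·K_d/n = 1 + 1.78×1.5/0.16 = 17.69
Contaminant velocity v_c = v/R = 0.3750/17.69 = 0.02120 m/d
t = L/v_c = 630/0.02120 = 29710 d

29700 days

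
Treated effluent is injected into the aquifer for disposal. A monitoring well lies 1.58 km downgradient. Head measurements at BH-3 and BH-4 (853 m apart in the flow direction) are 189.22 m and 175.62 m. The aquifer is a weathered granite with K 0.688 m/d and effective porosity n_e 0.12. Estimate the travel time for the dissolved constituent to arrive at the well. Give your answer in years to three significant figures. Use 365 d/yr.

Hydraulic gradient i = (189.22 − 175.62) / 853 = 13.60 / 853 = 0.01594
q = Ki = 0.688 × 0.01594 = 0.01097 m/d
v = Ki/n = 0.688·0.01594/0.12 = 0.09141 m/d
L = 1.58 km = 1580 m
t = L / v = 1580 / 0.09141 = 17280 d
   = 17280 / 365 = 47.4 yr

47.4 years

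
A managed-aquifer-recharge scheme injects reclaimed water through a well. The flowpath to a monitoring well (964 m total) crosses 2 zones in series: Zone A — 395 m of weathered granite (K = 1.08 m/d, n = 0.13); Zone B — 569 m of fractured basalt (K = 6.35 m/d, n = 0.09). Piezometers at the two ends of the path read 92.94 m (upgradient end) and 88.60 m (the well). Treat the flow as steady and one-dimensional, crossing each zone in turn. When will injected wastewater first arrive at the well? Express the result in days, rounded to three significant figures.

10800 days

Total head drop ΔH = 92.94 − 88.60 = 4.34 m
Steady 1-D flow in series ⇒ the Darcy flux q is identical in every zone and the zone head losses add (resistances L/K in series).
Σ(L/K) = 395/1.08 + 569/6.35 = 365.7 + 89.61 = 455.3 d
q = ΔH / Σ(L/K) = 4.34 / 455.3 = 0.009531 m/d (same in every zone)
Zone A: v = q/n = 0.009531/0.13 = 0.07332 m/d → t_A = 395/0.07332 = 5388 d
Zone B: v = q/n = 0.009531/0.09 = 0.1059 m/d → t_B = 569/0.1059 = 5373 d
Total t = 5388 + 5373 = 10760 d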